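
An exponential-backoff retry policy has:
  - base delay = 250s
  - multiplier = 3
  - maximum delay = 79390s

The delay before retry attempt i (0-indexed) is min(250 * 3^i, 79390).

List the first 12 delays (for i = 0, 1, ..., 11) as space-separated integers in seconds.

Answer: 250 750 2250 6750 20250 60750 79390 79390 79390 79390 79390 79390

Derivation:
Computing each delay:
  i=0: min(250*3^0, 79390) = 250
  i=1: min(250*3^1, 79390) = 750
  i=2: min(250*3^2, 79390) = 2250
  i=3: min(250*3^3, 79390) = 6750
  i=4: min(250*3^4, 79390) = 20250
  i=5: min(250*3^5, 79390) = 60750
  i=6: min(250*3^6, 79390) = 79390
  i=7: min(250*3^7, 79390) = 79390
  i=8: min(250*3^8, 79390) = 79390
  i=9: min(250*3^9, 79390) = 79390
  i=10: min(250*3^10, 79390) = 79390
  i=11: min(250*3^11, 79390) = 79390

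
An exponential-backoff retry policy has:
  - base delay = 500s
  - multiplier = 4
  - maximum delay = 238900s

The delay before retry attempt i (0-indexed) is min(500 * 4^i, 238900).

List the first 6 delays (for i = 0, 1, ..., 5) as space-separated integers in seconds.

Answer: 500 2000 8000 32000 128000 238900

Derivation:
Computing each delay:
  i=0: min(500*4^0, 238900) = 500
  i=1: min(500*4^1, 238900) = 2000
  i=2: min(500*4^2, 238900) = 8000
  i=3: min(500*4^3, 238900) = 32000
  i=4: min(500*4^4, 238900) = 128000
  i=5: min(500*4^5, 238900) = 238900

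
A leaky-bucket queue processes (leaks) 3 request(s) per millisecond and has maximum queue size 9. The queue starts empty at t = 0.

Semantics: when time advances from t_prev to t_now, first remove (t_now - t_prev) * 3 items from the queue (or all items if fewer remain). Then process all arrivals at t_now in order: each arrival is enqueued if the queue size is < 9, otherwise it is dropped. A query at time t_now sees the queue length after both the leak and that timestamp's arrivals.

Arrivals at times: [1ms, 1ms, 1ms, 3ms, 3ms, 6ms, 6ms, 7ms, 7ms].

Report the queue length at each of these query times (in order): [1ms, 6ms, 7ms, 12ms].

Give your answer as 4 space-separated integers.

Queue lengths at query times:
  query t=1ms: backlog = 3
  query t=6ms: backlog = 2
  query t=7ms: backlog = 2
  query t=12ms: backlog = 0

Answer: 3 2 2 0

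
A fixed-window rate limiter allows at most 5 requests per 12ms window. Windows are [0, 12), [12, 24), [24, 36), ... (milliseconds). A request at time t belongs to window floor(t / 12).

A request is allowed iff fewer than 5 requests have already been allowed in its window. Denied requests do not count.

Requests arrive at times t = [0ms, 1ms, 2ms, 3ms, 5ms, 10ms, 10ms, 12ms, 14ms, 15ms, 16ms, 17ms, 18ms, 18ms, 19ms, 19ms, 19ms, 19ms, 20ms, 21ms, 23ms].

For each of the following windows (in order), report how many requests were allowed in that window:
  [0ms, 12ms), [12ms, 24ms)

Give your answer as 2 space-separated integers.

Answer: 5 5

Derivation:
Processing requests:
  req#1 t=0ms (window 0): ALLOW
  req#2 t=1ms (window 0): ALLOW
  req#3 t=2ms (window 0): ALLOW
  req#4 t=3ms (window 0): ALLOW
  req#5 t=5ms (window 0): ALLOW
  req#6 t=10ms (window 0): DENY
  req#7 t=10ms (window 0): DENY
  req#8 t=12ms (window 1): ALLOW
  req#9 t=14ms (window 1): ALLOW
  req#10 t=15ms (window 1): ALLOW
  req#11 t=16ms (window 1): ALLOW
  req#12 t=17ms (window 1): ALLOW
  req#13 t=18ms (window 1): DENY
  req#14 t=18ms (window 1): DENY
  req#15 t=19ms (window 1): DENY
  req#16 t=19ms (window 1): DENY
  req#17 t=19ms (window 1): DENY
  req#18 t=19ms (window 1): DENY
  req#19 t=20ms (window 1): DENY
  req#20 t=21ms (window 1): DENY
  req#21 t=23ms (window 1): DENY

Allowed counts by window: 5 5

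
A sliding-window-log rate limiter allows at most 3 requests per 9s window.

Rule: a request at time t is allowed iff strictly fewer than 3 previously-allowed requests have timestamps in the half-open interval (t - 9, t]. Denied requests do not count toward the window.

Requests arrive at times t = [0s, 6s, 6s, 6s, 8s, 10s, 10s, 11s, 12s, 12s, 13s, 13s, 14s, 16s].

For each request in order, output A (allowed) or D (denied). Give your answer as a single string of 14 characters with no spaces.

Answer: AAADDADDDDDDDA

Derivation:
Tracking allowed requests in the window:
  req#1 t=0s: ALLOW
  req#2 t=6s: ALLOW
  req#3 t=6s: ALLOW
  req#4 t=6s: DENY
  req#5 t=8s: DENY
  req#6 t=10s: ALLOW
  req#7 t=10s: DENY
  req#8 t=11s: DENY
  req#9 t=12s: DENY
  req#10 t=12s: DENY
  req#11 t=13s: DENY
  req#12 t=13s: DENY
  req#13 t=14s: DENY
  req#14 t=16s: ALLOW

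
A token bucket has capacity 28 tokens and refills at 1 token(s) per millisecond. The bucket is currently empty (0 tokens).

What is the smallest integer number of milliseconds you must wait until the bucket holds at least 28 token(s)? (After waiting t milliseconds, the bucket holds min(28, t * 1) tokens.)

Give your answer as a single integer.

Need t * 1 >= 28, so t >= 28/1.
Smallest integer t = ceil(28/1) = 28.

Answer: 28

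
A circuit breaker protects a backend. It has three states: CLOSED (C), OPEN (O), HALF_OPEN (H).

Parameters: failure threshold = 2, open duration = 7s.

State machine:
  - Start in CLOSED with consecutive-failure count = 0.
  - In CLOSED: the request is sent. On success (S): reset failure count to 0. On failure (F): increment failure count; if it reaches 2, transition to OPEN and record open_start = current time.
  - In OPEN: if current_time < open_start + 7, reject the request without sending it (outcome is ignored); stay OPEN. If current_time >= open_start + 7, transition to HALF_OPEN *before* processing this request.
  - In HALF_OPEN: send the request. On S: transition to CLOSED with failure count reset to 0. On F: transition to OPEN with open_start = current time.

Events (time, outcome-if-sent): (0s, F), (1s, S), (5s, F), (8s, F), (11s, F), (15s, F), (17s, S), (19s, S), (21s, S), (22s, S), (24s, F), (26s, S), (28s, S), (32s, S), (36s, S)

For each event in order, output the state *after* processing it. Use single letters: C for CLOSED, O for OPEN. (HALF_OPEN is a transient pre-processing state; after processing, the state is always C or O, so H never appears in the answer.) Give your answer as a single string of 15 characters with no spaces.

Answer: CCCOOOOOOCCCCCC

Derivation:
State after each event:
  event#1 t=0s outcome=F: state=CLOSED
  event#2 t=1s outcome=S: state=CLOSED
  event#3 t=5s outcome=F: state=CLOSED
  event#4 t=8s outcome=F: state=OPEN
  event#5 t=11s outcome=F: state=OPEN
  event#6 t=15s outcome=F: state=OPEN
  event#7 t=17s outcome=S: state=OPEN
  event#8 t=19s outcome=S: state=OPEN
  event#9 t=21s outcome=S: state=OPEN
  event#10 t=22s outcome=S: state=CLOSED
  event#11 t=24s outcome=F: state=CLOSED
  event#12 t=26s outcome=S: state=CLOSED
  event#13 t=28s outcome=S: state=CLOSED
  event#14 t=32s outcome=S: state=CLOSED
  event#15 t=36s outcome=S: state=CLOSED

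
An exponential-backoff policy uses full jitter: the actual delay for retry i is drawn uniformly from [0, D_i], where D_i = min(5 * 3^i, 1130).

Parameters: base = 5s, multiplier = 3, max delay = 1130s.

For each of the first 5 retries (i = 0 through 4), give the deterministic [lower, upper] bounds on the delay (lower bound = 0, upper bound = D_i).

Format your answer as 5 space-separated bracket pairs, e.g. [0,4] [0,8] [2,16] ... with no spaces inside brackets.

Computing bounds per retry:
  i=0: D_i=min(5*3^0,1130)=5, bounds=[0,5]
  i=1: D_i=min(5*3^1,1130)=15, bounds=[0,15]
  i=2: D_i=min(5*3^2,1130)=45, bounds=[0,45]
  i=3: D_i=min(5*3^3,1130)=135, bounds=[0,135]
  i=4: D_i=min(5*3^4,1130)=405, bounds=[0,405]

Answer: [0,5] [0,15] [0,45] [0,135] [0,405]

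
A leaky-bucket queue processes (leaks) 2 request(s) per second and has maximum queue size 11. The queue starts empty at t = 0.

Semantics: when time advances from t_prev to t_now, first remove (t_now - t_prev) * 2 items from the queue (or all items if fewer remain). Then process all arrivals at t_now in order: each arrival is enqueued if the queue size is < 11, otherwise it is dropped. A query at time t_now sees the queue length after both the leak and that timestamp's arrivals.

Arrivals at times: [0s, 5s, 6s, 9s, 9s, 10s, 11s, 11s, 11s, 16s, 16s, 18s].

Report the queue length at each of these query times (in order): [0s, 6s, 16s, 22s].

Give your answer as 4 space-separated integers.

Answer: 1 1 2 0

Derivation:
Queue lengths at query times:
  query t=0s: backlog = 1
  query t=6s: backlog = 1
  query t=16s: backlog = 2
  query t=22s: backlog = 0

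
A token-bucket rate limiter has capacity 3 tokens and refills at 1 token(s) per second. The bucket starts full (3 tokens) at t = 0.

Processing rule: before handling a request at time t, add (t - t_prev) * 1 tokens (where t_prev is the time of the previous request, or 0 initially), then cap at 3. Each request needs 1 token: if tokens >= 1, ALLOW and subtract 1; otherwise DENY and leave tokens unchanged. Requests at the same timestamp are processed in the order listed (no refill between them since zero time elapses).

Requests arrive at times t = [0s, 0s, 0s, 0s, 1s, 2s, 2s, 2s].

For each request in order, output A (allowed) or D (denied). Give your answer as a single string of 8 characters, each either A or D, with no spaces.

Answer: AAADAADD

Derivation:
Simulating step by step:
  req#1 t=0s: ALLOW
  req#2 t=0s: ALLOW
  req#3 t=0s: ALLOW
  req#4 t=0s: DENY
  req#5 t=1s: ALLOW
  req#6 t=2s: ALLOW
  req#7 t=2s: DENY
  req#8 t=2s: DENY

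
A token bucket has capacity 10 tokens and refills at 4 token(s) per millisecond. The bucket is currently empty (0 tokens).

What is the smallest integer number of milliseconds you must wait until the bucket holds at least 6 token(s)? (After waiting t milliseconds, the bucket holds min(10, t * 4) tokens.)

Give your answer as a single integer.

Answer: 2

Derivation:
Need t * 4 >= 6, so t >= 6/4.
Smallest integer t = ceil(6/4) = 2.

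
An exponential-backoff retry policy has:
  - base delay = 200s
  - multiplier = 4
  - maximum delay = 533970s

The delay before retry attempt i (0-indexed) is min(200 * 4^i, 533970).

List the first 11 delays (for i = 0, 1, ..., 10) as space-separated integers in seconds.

Answer: 200 800 3200 12800 51200 204800 533970 533970 533970 533970 533970

Derivation:
Computing each delay:
  i=0: min(200*4^0, 533970) = 200
  i=1: min(200*4^1, 533970) = 800
  i=2: min(200*4^2, 533970) = 3200
  i=3: min(200*4^3, 533970) = 12800
  i=4: min(200*4^4, 533970) = 51200
  i=5: min(200*4^5, 533970) = 204800
  i=6: min(200*4^6, 533970) = 533970
  i=7: min(200*4^7, 533970) = 533970
  i=8: min(200*4^8, 533970) = 533970
  i=9: min(200*4^9, 533970) = 533970
  i=10: min(200*4^10, 533970) = 533970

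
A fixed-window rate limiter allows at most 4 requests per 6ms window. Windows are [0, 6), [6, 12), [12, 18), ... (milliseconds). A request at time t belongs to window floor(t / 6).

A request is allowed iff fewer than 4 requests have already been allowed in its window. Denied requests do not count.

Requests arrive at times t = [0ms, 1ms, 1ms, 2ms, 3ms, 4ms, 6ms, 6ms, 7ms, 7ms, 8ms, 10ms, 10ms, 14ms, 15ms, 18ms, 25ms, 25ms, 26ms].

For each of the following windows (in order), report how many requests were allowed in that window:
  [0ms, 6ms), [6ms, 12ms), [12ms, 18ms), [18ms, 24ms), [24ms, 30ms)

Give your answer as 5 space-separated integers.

Answer: 4 4 2 1 3

Derivation:
Processing requests:
  req#1 t=0ms (window 0): ALLOW
  req#2 t=1ms (window 0): ALLOW
  req#3 t=1ms (window 0): ALLOW
  req#4 t=2ms (window 0): ALLOW
  req#5 t=3ms (window 0): DENY
  req#6 t=4ms (window 0): DENY
  req#7 t=6ms (window 1): ALLOW
  req#8 t=6ms (window 1): ALLOW
  req#9 t=7ms (window 1): ALLOW
  req#10 t=7ms (window 1): ALLOW
  req#11 t=8ms (window 1): DENY
  req#12 t=10ms (window 1): DENY
  req#13 t=10ms (window 1): DENY
  req#14 t=14ms (window 2): ALLOW
  req#15 t=15ms (window 2): ALLOW
  req#16 t=18ms (window 3): ALLOW
  req#17 t=25ms (window 4): ALLOW
  req#18 t=25ms (window 4): ALLOW
  req#19 t=26ms (window 4): ALLOW

Allowed counts by window: 4 4 2 1 3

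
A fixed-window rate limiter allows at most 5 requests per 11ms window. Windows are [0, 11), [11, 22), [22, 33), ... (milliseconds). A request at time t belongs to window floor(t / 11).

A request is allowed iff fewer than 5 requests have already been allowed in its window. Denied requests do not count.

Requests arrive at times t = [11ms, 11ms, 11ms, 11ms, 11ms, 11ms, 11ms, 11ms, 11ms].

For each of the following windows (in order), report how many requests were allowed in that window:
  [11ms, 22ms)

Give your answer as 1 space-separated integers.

Answer: 5

Derivation:
Processing requests:
  req#1 t=11ms (window 1): ALLOW
  req#2 t=11ms (window 1): ALLOW
  req#3 t=11ms (window 1): ALLOW
  req#4 t=11ms (window 1): ALLOW
  req#5 t=11ms (window 1): ALLOW
  req#6 t=11ms (window 1): DENY
  req#7 t=11ms (window 1): DENY
  req#8 t=11ms (window 1): DENY
  req#9 t=11ms (window 1): DENY

Allowed counts by window: 5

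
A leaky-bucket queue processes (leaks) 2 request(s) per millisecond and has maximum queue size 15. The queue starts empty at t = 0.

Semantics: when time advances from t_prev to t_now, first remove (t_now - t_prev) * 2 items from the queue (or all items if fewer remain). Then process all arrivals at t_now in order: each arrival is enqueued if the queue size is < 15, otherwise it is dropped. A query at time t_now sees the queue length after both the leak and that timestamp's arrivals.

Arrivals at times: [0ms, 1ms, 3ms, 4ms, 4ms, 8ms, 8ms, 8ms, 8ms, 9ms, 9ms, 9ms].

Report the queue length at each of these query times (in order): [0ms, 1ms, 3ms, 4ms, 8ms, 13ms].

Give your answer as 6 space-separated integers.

Answer: 1 1 1 2 4 0

Derivation:
Queue lengths at query times:
  query t=0ms: backlog = 1
  query t=1ms: backlog = 1
  query t=3ms: backlog = 1
  query t=4ms: backlog = 2
  query t=8ms: backlog = 4
  query t=13ms: backlog = 0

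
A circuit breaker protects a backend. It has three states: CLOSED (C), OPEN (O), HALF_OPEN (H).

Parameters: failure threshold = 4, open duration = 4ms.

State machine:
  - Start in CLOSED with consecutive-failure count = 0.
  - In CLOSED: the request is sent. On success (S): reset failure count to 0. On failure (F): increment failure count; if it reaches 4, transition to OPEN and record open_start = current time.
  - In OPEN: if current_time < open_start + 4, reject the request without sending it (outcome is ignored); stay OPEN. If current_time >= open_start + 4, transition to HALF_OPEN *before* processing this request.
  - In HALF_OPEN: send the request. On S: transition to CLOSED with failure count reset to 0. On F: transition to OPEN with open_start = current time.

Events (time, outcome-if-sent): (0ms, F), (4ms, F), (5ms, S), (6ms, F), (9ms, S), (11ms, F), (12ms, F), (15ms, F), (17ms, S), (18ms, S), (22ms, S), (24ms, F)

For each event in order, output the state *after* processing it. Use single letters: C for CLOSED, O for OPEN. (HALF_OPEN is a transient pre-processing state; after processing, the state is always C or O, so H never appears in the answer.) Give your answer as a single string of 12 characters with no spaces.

State after each event:
  event#1 t=0ms outcome=F: state=CLOSED
  event#2 t=4ms outcome=F: state=CLOSED
  event#3 t=5ms outcome=S: state=CLOSED
  event#4 t=6ms outcome=F: state=CLOSED
  event#5 t=9ms outcome=S: state=CLOSED
  event#6 t=11ms outcome=F: state=CLOSED
  event#7 t=12ms outcome=F: state=CLOSED
  event#8 t=15ms outcome=F: state=CLOSED
  event#9 t=17ms outcome=S: state=CLOSED
  event#10 t=18ms outcome=S: state=CLOSED
  event#11 t=22ms outcome=S: state=CLOSED
  event#12 t=24ms outcome=F: state=CLOSED

Answer: CCCCCCCCCCCC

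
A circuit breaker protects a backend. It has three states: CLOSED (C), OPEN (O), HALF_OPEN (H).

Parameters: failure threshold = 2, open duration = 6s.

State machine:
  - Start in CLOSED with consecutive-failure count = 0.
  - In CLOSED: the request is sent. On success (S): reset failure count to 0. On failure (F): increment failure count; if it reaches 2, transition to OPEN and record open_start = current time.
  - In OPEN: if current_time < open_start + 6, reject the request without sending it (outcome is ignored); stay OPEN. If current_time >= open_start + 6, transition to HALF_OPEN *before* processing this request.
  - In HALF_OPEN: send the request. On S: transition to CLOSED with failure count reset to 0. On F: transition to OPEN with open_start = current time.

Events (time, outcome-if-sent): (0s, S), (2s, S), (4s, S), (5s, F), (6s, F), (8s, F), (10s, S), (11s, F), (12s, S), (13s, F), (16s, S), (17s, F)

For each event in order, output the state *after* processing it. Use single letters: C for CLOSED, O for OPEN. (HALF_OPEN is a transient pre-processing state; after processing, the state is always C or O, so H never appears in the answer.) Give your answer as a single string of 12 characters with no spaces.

Answer: CCCCOOOOCCCC

Derivation:
State after each event:
  event#1 t=0s outcome=S: state=CLOSED
  event#2 t=2s outcome=S: state=CLOSED
  event#3 t=4s outcome=S: state=CLOSED
  event#4 t=5s outcome=F: state=CLOSED
  event#5 t=6s outcome=F: state=OPEN
  event#6 t=8s outcome=F: state=OPEN
  event#7 t=10s outcome=S: state=OPEN
  event#8 t=11s outcome=F: state=OPEN
  event#9 t=12s outcome=S: state=CLOSED
  event#10 t=13s outcome=F: state=CLOSED
  event#11 t=16s outcome=S: state=CLOSED
  event#12 t=17s outcome=F: state=CLOSED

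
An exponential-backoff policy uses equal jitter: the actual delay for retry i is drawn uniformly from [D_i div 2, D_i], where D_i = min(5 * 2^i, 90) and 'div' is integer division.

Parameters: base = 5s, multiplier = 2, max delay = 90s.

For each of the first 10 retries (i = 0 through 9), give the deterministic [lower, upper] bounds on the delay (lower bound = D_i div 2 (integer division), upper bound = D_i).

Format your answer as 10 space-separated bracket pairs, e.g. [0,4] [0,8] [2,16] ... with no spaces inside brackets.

Answer: [2,5] [5,10] [10,20] [20,40] [40,80] [45,90] [45,90] [45,90] [45,90] [45,90]

Derivation:
Computing bounds per retry:
  i=0: D_i=min(5*2^0,90)=5, bounds=[2,5]
  i=1: D_i=min(5*2^1,90)=10, bounds=[5,10]
  i=2: D_i=min(5*2^2,90)=20, bounds=[10,20]
  i=3: D_i=min(5*2^3,90)=40, bounds=[20,40]
  i=4: D_i=min(5*2^4,90)=80, bounds=[40,80]
  i=5: D_i=min(5*2^5,90)=90, bounds=[45,90]
  i=6: D_i=min(5*2^6,90)=90, bounds=[45,90]
  i=7: D_i=min(5*2^7,90)=90, bounds=[45,90]
  i=8: D_i=min(5*2^8,90)=90, bounds=[45,90]
  i=9: D_i=min(5*2^9,90)=90, bounds=[45,90]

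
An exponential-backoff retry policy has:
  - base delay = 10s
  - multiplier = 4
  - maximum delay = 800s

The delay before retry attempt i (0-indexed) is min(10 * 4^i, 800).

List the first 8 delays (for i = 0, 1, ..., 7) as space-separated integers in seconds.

Answer: 10 40 160 640 800 800 800 800

Derivation:
Computing each delay:
  i=0: min(10*4^0, 800) = 10
  i=1: min(10*4^1, 800) = 40
  i=2: min(10*4^2, 800) = 160
  i=3: min(10*4^3, 800) = 640
  i=4: min(10*4^4, 800) = 800
  i=5: min(10*4^5, 800) = 800
  i=6: min(10*4^6, 800) = 800
  i=7: min(10*4^7, 800) = 800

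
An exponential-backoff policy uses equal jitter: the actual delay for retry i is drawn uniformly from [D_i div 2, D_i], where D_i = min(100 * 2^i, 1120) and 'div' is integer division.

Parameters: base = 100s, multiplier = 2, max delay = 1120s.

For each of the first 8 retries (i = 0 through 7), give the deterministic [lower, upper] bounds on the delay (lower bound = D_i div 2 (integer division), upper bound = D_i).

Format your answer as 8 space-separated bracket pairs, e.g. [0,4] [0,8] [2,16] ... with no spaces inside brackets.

Computing bounds per retry:
  i=0: D_i=min(100*2^0,1120)=100, bounds=[50,100]
  i=1: D_i=min(100*2^1,1120)=200, bounds=[100,200]
  i=2: D_i=min(100*2^2,1120)=400, bounds=[200,400]
  i=3: D_i=min(100*2^3,1120)=800, bounds=[400,800]
  i=4: D_i=min(100*2^4,1120)=1120, bounds=[560,1120]
  i=5: D_i=min(100*2^5,1120)=1120, bounds=[560,1120]
  i=6: D_i=min(100*2^6,1120)=1120, bounds=[560,1120]
  i=7: D_i=min(100*2^7,1120)=1120, bounds=[560,1120]

Answer: [50,100] [100,200] [200,400] [400,800] [560,1120] [560,1120] [560,1120] [560,1120]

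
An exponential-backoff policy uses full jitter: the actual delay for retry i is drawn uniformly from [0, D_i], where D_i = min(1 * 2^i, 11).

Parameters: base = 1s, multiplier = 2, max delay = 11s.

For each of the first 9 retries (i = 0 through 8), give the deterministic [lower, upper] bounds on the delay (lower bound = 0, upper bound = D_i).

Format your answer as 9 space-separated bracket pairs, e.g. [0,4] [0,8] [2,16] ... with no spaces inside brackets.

Answer: [0,1] [0,2] [0,4] [0,8] [0,11] [0,11] [0,11] [0,11] [0,11]

Derivation:
Computing bounds per retry:
  i=0: D_i=min(1*2^0,11)=1, bounds=[0,1]
  i=1: D_i=min(1*2^1,11)=2, bounds=[0,2]
  i=2: D_i=min(1*2^2,11)=4, bounds=[0,4]
  i=3: D_i=min(1*2^3,11)=8, bounds=[0,8]
  i=4: D_i=min(1*2^4,11)=11, bounds=[0,11]
  i=5: D_i=min(1*2^5,11)=11, bounds=[0,11]
  i=6: D_i=min(1*2^6,11)=11, bounds=[0,11]
  i=7: D_i=min(1*2^7,11)=11, bounds=[0,11]
  i=8: D_i=min(1*2^8,11)=11, bounds=[0,11]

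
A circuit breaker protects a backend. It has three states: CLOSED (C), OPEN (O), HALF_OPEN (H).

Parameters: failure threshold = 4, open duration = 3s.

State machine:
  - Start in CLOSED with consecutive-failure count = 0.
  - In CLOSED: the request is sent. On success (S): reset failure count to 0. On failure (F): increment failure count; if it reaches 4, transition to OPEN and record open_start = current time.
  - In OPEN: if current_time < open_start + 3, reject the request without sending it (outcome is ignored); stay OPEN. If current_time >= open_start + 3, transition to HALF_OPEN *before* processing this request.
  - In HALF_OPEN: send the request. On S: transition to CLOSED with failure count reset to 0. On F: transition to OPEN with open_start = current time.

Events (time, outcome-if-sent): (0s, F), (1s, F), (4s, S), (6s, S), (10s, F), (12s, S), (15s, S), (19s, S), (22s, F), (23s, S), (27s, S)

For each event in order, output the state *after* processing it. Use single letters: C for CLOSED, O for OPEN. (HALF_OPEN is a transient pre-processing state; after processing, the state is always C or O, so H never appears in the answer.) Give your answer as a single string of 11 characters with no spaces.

State after each event:
  event#1 t=0s outcome=F: state=CLOSED
  event#2 t=1s outcome=F: state=CLOSED
  event#3 t=4s outcome=S: state=CLOSED
  event#4 t=6s outcome=S: state=CLOSED
  event#5 t=10s outcome=F: state=CLOSED
  event#6 t=12s outcome=S: state=CLOSED
  event#7 t=15s outcome=S: state=CLOSED
  event#8 t=19s outcome=S: state=CLOSED
  event#9 t=22s outcome=F: state=CLOSED
  event#10 t=23s outcome=S: state=CLOSED
  event#11 t=27s outcome=S: state=CLOSED

Answer: CCCCCCCCCCC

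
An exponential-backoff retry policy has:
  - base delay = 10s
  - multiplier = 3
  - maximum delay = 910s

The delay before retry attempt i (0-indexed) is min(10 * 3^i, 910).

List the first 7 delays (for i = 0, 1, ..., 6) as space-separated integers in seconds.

Answer: 10 30 90 270 810 910 910

Derivation:
Computing each delay:
  i=0: min(10*3^0, 910) = 10
  i=1: min(10*3^1, 910) = 30
  i=2: min(10*3^2, 910) = 90
  i=3: min(10*3^3, 910) = 270
  i=4: min(10*3^4, 910) = 810
  i=5: min(10*3^5, 910) = 910
  i=6: min(10*3^6, 910) = 910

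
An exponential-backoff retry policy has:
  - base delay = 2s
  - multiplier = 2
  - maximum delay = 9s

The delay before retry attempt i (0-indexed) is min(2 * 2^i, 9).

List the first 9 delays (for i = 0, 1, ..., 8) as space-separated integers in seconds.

Answer: 2 4 8 9 9 9 9 9 9

Derivation:
Computing each delay:
  i=0: min(2*2^0, 9) = 2
  i=1: min(2*2^1, 9) = 4
  i=2: min(2*2^2, 9) = 8
  i=3: min(2*2^3, 9) = 9
  i=4: min(2*2^4, 9) = 9
  i=5: min(2*2^5, 9) = 9
  i=6: min(2*2^6, 9) = 9
  i=7: min(2*2^7, 9) = 9
  i=8: min(2*2^8, 9) = 9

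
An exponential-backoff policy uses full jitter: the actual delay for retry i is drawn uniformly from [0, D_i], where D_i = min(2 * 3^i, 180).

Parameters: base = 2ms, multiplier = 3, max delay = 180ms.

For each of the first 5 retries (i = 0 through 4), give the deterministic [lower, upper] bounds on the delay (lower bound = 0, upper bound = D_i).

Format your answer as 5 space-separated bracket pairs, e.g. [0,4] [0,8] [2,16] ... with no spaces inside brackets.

Answer: [0,2] [0,6] [0,18] [0,54] [0,162]

Derivation:
Computing bounds per retry:
  i=0: D_i=min(2*3^0,180)=2, bounds=[0,2]
  i=1: D_i=min(2*3^1,180)=6, bounds=[0,6]
  i=2: D_i=min(2*3^2,180)=18, bounds=[0,18]
  i=3: D_i=min(2*3^3,180)=54, bounds=[0,54]
  i=4: D_i=min(2*3^4,180)=162, bounds=[0,162]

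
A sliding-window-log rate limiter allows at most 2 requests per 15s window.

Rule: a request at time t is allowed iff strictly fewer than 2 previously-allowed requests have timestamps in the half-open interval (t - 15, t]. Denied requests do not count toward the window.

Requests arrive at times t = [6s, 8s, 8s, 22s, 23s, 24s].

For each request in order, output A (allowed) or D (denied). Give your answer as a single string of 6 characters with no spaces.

Tracking allowed requests in the window:
  req#1 t=6s: ALLOW
  req#2 t=8s: ALLOW
  req#3 t=8s: DENY
  req#4 t=22s: ALLOW
  req#5 t=23s: ALLOW
  req#6 t=24s: DENY

Answer: AADAAD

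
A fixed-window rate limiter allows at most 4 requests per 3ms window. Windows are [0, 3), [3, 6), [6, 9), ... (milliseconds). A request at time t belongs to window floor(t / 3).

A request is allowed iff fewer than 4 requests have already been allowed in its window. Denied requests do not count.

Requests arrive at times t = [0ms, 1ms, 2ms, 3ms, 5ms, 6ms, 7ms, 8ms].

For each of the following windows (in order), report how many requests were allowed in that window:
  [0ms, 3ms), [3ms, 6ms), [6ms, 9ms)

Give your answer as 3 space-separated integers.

Processing requests:
  req#1 t=0ms (window 0): ALLOW
  req#2 t=1ms (window 0): ALLOW
  req#3 t=2ms (window 0): ALLOW
  req#4 t=3ms (window 1): ALLOW
  req#5 t=5ms (window 1): ALLOW
  req#6 t=6ms (window 2): ALLOW
  req#7 t=7ms (window 2): ALLOW
  req#8 t=8ms (window 2): ALLOW

Allowed counts by window: 3 2 3

Answer: 3 2 3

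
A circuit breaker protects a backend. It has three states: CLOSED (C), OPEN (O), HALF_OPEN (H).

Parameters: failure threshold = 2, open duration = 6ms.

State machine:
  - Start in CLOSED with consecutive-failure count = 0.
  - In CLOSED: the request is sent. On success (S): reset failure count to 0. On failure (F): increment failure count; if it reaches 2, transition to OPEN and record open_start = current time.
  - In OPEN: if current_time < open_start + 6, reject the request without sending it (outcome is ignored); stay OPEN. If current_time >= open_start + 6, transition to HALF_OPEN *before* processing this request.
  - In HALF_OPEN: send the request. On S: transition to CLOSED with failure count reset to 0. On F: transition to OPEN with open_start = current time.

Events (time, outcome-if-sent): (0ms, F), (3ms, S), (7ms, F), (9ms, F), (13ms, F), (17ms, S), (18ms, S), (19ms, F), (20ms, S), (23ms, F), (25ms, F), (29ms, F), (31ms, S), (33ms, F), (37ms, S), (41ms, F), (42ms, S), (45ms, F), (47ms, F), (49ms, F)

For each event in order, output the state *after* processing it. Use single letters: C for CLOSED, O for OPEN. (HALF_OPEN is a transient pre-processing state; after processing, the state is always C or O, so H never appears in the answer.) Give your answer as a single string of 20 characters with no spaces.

Answer: CCCOOCCCCCOOCCCCCCOO

Derivation:
State after each event:
  event#1 t=0ms outcome=F: state=CLOSED
  event#2 t=3ms outcome=S: state=CLOSED
  event#3 t=7ms outcome=F: state=CLOSED
  event#4 t=9ms outcome=F: state=OPEN
  event#5 t=13ms outcome=F: state=OPEN
  event#6 t=17ms outcome=S: state=CLOSED
  event#7 t=18ms outcome=S: state=CLOSED
  event#8 t=19ms outcome=F: state=CLOSED
  event#9 t=20ms outcome=S: state=CLOSED
  event#10 t=23ms outcome=F: state=CLOSED
  event#11 t=25ms outcome=F: state=OPEN
  event#12 t=29ms outcome=F: state=OPEN
  event#13 t=31ms outcome=S: state=CLOSED
  event#14 t=33ms outcome=F: state=CLOSED
  event#15 t=37ms outcome=S: state=CLOSED
  event#16 t=41ms outcome=F: state=CLOSED
  event#17 t=42ms outcome=S: state=CLOSED
  event#18 t=45ms outcome=F: state=CLOSED
  event#19 t=47ms outcome=F: state=OPEN
  event#20 t=49ms outcome=F: state=OPEN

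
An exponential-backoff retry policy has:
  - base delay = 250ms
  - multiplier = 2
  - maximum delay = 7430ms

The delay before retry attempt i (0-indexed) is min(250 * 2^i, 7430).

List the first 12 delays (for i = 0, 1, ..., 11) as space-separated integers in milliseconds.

Answer: 250 500 1000 2000 4000 7430 7430 7430 7430 7430 7430 7430

Derivation:
Computing each delay:
  i=0: min(250*2^0, 7430) = 250
  i=1: min(250*2^1, 7430) = 500
  i=2: min(250*2^2, 7430) = 1000
  i=3: min(250*2^3, 7430) = 2000
  i=4: min(250*2^4, 7430) = 4000
  i=5: min(250*2^5, 7430) = 7430
  i=6: min(250*2^6, 7430) = 7430
  i=7: min(250*2^7, 7430) = 7430
  i=8: min(250*2^8, 7430) = 7430
  i=9: min(250*2^9, 7430) = 7430
  i=10: min(250*2^10, 7430) = 7430
  i=11: min(250*2^11, 7430) = 7430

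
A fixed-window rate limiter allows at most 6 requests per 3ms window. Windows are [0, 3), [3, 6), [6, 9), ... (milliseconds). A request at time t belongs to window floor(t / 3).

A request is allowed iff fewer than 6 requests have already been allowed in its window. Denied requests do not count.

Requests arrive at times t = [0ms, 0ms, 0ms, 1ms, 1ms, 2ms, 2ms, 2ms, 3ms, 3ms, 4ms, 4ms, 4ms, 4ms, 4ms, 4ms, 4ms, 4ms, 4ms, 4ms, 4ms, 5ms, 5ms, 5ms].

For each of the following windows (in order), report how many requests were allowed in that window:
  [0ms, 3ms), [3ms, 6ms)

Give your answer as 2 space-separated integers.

Answer: 6 6

Derivation:
Processing requests:
  req#1 t=0ms (window 0): ALLOW
  req#2 t=0ms (window 0): ALLOW
  req#3 t=0ms (window 0): ALLOW
  req#4 t=1ms (window 0): ALLOW
  req#5 t=1ms (window 0): ALLOW
  req#6 t=2ms (window 0): ALLOW
  req#7 t=2ms (window 0): DENY
  req#8 t=2ms (window 0): DENY
  req#9 t=3ms (window 1): ALLOW
  req#10 t=3ms (window 1): ALLOW
  req#11 t=4ms (window 1): ALLOW
  req#12 t=4ms (window 1): ALLOW
  req#13 t=4ms (window 1): ALLOW
  req#14 t=4ms (window 1): ALLOW
  req#15 t=4ms (window 1): DENY
  req#16 t=4ms (window 1): DENY
  req#17 t=4ms (window 1): DENY
  req#18 t=4ms (window 1): DENY
  req#19 t=4ms (window 1): DENY
  req#20 t=4ms (window 1): DENY
  req#21 t=4ms (window 1): DENY
  req#22 t=5ms (window 1): DENY
  req#23 t=5ms (window 1): DENY
  req#24 t=5ms (window 1): DENY

Allowed counts by window: 6 6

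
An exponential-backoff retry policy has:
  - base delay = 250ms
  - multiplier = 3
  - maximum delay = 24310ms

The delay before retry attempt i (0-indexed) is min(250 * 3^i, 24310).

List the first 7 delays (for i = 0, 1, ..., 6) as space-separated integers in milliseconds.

Computing each delay:
  i=0: min(250*3^0, 24310) = 250
  i=1: min(250*3^1, 24310) = 750
  i=2: min(250*3^2, 24310) = 2250
  i=3: min(250*3^3, 24310) = 6750
  i=4: min(250*3^4, 24310) = 20250
  i=5: min(250*3^5, 24310) = 24310
  i=6: min(250*3^6, 24310) = 24310

Answer: 250 750 2250 6750 20250 24310 24310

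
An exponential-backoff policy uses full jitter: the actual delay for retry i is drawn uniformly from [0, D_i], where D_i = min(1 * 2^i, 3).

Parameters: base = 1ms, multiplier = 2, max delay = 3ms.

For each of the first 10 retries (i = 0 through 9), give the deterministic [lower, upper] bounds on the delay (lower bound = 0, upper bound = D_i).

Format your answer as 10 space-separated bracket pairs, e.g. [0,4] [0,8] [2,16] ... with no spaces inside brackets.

Computing bounds per retry:
  i=0: D_i=min(1*2^0,3)=1, bounds=[0,1]
  i=1: D_i=min(1*2^1,3)=2, bounds=[0,2]
  i=2: D_i=min(1*2^2,3)=3, bounds=[0,3]
  i=3: D_i=min(1*2^3,3)=3, bounds=[0,3]
  i=4: D_i=min(1*2^4,3)=3, bounds=[0,3]
  i=5: D_i=min(1*2^5,3)=3, bounds=[0,3]
  i=6: D_i=min(1*2^6,3)=3, bounds=[0,3]
  i=7: D_i=min(1*2^7,3)=3, bounds=[0,3]
  i=8: D_i=min(1*2^8,3)=3, bounds=[0,3]
  i=9: D_i=min(1*2^9,3)=3, bounds=[0,3]

Answer: [0,1] [0,2] [0,3] [0,3] [0,3] [0,3] [0,3] [0,3] [0,3] [0,3]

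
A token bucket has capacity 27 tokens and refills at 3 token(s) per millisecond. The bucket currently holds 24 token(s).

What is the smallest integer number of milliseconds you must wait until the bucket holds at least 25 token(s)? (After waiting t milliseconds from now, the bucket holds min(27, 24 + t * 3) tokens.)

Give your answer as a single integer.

Answer: 1

Derivation:
Need 24 + t * 3 >= 25, so t >= 1/3.
Smallest integer t = ceil(1/3) = 1.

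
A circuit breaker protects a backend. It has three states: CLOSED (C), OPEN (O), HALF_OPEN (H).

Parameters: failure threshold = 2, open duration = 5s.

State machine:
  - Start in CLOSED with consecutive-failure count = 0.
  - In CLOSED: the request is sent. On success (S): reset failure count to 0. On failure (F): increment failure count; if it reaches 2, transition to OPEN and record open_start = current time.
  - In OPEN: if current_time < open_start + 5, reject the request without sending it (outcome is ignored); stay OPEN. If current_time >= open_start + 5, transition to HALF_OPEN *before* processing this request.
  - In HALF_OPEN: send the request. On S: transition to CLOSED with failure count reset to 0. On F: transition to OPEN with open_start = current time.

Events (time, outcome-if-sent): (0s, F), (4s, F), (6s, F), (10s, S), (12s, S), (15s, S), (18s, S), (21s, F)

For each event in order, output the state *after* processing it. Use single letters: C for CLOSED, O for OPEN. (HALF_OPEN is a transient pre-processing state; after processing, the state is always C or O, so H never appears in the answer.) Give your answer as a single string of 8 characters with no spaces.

State after each event:
  event#1 t=0s outcome=F: state=CLOSED
  event#2 t=4s outcome=F: state=OPEN
  event#3 t=6s outcome=F: state=OPEN
  event#4 t=10s outcome=S: state=CLOSED
  event#5 t=12s outcome=S: state=CLOSED
  event#6 t=15s outcome=S: state=CLOSED
  event#7 t=18s outcome=S: state=CLOSED
  event#8 t=21s outcome=F: state=CLOSED

Answer: COOCCCCC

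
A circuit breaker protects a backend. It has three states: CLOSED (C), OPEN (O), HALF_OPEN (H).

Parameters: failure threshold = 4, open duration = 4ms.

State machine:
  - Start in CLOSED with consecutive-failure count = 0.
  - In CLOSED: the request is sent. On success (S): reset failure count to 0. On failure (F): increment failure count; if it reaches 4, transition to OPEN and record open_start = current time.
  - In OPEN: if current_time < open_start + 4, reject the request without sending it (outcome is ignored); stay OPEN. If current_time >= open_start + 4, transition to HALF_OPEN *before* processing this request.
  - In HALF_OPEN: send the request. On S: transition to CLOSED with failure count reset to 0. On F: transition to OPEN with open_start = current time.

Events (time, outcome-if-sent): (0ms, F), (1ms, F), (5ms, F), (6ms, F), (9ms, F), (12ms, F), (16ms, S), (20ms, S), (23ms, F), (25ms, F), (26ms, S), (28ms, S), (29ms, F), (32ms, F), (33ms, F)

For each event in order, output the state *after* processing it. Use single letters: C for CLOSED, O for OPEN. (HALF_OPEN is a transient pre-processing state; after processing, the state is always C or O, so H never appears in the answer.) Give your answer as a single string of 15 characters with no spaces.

State after each event:
  event#1 t=0ms outcome=F: state=CLOSED
  event#2 t=1ms outcome=F: state=CLOSED
  event#3 t=5ms outcome=F: state=CLOSED
  event#4 t=6ms outcome=F: state=OPEN
  event#5 t=9ms outcome=F: state=OPEN
  event#6 t=12ms outcome=F: state=OPEN
  event#7 t=16ms outcome=S: state=CLOSED
  event#8 t=20ms outcome=S: state=CLOSED
  event#9 t=23ms outcome=F: state=CLOSED
  event#10 t=25ms outcome=F: state=CLOSED
  event#11 t=26ms outcome=S: state=CLOSED
  event#12 t=28ms outcome=S: state=CLOSED
  event#13 t=29ms outcome=F: state=CLOSED
  event#14 t=32ms outcome=F: state=CLOSED
  event#15 t=33ms outcome=F: state=CLOSED

Answer: CCCOOOCCCCCCCCC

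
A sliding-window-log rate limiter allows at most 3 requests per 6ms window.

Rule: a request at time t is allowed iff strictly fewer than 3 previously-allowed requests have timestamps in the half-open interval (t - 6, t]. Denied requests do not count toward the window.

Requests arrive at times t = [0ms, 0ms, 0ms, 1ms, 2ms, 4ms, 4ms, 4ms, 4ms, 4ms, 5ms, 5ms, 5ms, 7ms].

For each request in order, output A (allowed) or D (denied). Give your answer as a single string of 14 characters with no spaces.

Tracking allowed requests in the window:
  req#1 t=0ms: ALLOW
  req#2 t=0ms: ALLOW
  req#3 t=0ms: ALLOW
  req#4 t=1ms: DENY
  req#5 t=2ms: DENY
  req#6 t=4ms: DENY
  req#7 t=4ms: DENY
  req#8 t=4ms: DENY
  req#9 t=4ms: DENY
  req#10 t=4ms: DENY
  req#11 t=5ms: DENY
  req#12 t=5ms: DENY
  req#13 t=5ms: DENY
  req#14 t=7ms: ALLOW

Answer: AAADDDDDDDDDDA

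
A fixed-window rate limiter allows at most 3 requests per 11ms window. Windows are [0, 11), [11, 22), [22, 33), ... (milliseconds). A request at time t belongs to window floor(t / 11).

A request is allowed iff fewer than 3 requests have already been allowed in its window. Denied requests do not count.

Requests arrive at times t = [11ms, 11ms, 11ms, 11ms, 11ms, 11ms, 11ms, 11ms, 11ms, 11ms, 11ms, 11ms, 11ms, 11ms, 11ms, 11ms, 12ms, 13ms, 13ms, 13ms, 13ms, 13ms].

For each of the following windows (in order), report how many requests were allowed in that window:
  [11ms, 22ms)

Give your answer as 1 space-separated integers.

Answer: 3

Derivation:
Processing requests:
  req#1 t=11ms (window 1): ALLOW
  req#2 t=11ms (window 1): ALLOW
  req#3 t=11ms (window 1): ALLOW
  req#4 t=11ms (window 1): DENY
  req#5 t=11ms (window 1): DENY
  req#6 t=11ms (window 1): DENY
  req#7 t=11ms (window 1): DENY
  req#8 t=11ms (window 1): DENY
  req#9 t=11ms (window 1): DENY
  req#10 t=11ms (window 1): DENY
  req#11 t=11ms (window 1): DENY
  req#12 t=11ms (window 1): DENY
  req#13 t=11ms (window 1): DENY
  req#14 t=11ms (window 1): DENY
  req#15 t=11ms (window 1): DENY
  req#16 t=11ms (window 1): DENY
  req#17 t=12ms (window 1): DENY
  req#18 t=13ms (window 1): DENY
  req#19 t=13ms (window 1): DENY
  req#20 t=13ms (window 1): DENY
  req#21 t=13ms (window 1): DENY
  req#22 t=13ms (window 1): DENY

Allowed counts by window: 3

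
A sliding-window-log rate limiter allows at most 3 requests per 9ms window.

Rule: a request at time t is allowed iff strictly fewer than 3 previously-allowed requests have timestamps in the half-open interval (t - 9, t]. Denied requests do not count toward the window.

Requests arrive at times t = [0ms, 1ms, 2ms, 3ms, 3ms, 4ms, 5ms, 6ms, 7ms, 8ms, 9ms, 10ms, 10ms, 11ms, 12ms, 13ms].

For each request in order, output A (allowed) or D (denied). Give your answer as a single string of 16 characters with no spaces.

Answer: AAADDDDDDDAADADD

Derivation:
Tracking allowed requests in the window:
  req#1 t=0ms: ALLOW
  req#2 t=1ms: ALLOW
  req#3 t=2ms: ALLOW
  req#4 t=3ms: DENY
  req#5 t=3ms: DENY
  req#6 t=4ms: DENY
  req#7 t=5ms: DENY
  req#8 t=6ms: DENY
  req#9 t=7ms: DENY
  req#10 t=8ms: DENY
  req#11 t=9ms: ALLOW
  req#12 t=10ms: ALLOW
  req#13 t=10ms: DENY
  req#14 t=11ms: ALLOW
  req#15 t=12ms: DENY
  req#16 t=13ms: DENY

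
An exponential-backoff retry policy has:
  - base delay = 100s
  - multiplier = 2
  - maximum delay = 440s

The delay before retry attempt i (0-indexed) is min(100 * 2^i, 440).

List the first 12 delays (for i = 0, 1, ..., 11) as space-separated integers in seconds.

Answer: 100 200 400 440 440 440 440 440 440 440 440 440

Derivation:
Computing each delay:
  i=0: min(100*2^0, 440) = 100
  i=1: min(100*2^1, 440) = 200
  i=2: min(100*2^2, 440) = 400
  i=3: min(100*2^3, 440) = 440
  i=4: min(100*2^4, 440) = 440
  i=5: min(100*2^5, 440) = 440
  i=6: min(100*2^6, 440) = 440
  i=7: min(100*2^7, 440) = 440
  i=8: min(100*2^8, 440) = 440
  i=9: min(100*2^9, 440) = 440
  i=10: min(100*2^10, 440) = 440
  i=11: min(100*2^11, 440) = 440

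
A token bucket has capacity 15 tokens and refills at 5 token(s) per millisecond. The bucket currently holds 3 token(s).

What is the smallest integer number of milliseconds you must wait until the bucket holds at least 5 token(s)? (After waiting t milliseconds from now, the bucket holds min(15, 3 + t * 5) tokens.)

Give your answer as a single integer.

Need 3 + t * 5 >= 5, so t >= 2/5.
Smallest integer t = ceil(2/5) = 1.

Answer: 1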